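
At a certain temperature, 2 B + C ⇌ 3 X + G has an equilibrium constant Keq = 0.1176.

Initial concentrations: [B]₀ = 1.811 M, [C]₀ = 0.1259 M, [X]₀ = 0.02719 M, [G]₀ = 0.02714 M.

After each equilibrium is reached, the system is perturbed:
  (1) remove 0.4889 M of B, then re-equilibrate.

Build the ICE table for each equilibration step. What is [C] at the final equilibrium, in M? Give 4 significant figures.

[C]_eq = 0.02785 M

Q₀ = 1.3212e-06 vs Keq = 0.1176 ⇒ Q<K, forward
Step 1:
                    B           C           X           G
  I             1.811      0.1259     0.02719     0.02714
  C            -0.214      -0.107       0.321       0.107
  E             1.597     0.01889      0.3482      0.1342
  solve Keq expr → x = 0.107; check Q = 0.1176
Then remove 0.4889 M of B.
Step 2:
                    B           C           X           G
  I             1.108     0.01889      0.3482      0.1342
  C           0.01793    0.008967     -0.0269   -0.008967
  E             1.126     0.02785      0.3213      0.1252
  solve Keq expr → x = -0.008967; check Q = 0.1176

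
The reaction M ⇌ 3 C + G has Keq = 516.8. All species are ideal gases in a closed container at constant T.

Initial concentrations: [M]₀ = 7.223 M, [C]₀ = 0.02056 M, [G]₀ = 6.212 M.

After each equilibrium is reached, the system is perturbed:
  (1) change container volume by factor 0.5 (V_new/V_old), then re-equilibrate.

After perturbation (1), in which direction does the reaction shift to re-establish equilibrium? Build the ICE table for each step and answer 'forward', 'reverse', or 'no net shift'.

Q₀ = 7.4745e-06 vs Keq = 516.8 ⇒ Q<K, forward
Step 1:
                  M         C         G
  Initial     7.223   0.02056     6.212
  Change     -2.237     6.711     2.237
  Equil       4.986     6.731     8.449
  solve Keq expr → x = 2.237; check Q = 516.8
Then change container volume by factor 0.5 (V_new/V_old).
Step 2:
                  M         C         G
  Initial     9.972     13.46      16.9
  Change          2    -6.001        -2
  Equil       11.97     7.461      14.9
  solve Keq expr → x = -2; check Q = 516.8

Direction: reverse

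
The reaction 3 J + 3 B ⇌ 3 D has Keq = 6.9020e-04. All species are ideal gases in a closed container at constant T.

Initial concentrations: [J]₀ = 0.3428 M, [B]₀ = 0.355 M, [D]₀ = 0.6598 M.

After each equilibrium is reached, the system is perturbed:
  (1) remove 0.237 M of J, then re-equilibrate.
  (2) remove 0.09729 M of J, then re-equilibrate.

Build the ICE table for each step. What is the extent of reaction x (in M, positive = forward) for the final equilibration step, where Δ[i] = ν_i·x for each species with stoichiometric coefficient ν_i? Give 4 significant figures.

x = -0.002404 M

Q₀ = 159.4 vs Keq = 6.9020e-04 ⇒ Q>K, reverse
Step 1:
                   J          B          D
  init        0.3428      0.355     0.6598
  Δ            0.583      0.583     -0.583
  eq          0.9258      0.938    0.07675
  solve Keq expr → x = -0.1943; check Q = 6.9020e-04
Then remove 0.237 M of J.
Step 2:
                   J          B          D
  init        0.6888      0.938    0.07675
  Δ          0.01715    0.01715   -0.01715
  eq           0.706     0.9552     0.0596
  solve Keq expr → x = -0.005718; check Q = 6.9020e-04
Then remove 0.09729 M of J.
Step 3:
                   J          B          D
  init        0.6087     0.9552     0.0596
  Δ         0.007211   0.007211  -0.007211
  eq          0.6159     0.9624    0.05239
  solve Keq expr → x = -0.002404; check Q = 6.9020e-04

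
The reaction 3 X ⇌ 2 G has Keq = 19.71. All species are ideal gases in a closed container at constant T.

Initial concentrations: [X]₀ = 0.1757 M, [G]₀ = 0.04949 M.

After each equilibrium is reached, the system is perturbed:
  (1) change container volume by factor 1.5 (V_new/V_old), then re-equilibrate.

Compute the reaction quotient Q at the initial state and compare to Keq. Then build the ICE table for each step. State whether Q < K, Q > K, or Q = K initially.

Q₀ = 0.4516; Q < K (proceeds forward)

Q₀ = 0.4516 vs Keq = 19.71 ⇒ Q<K, forward
Step 1:
                  X         G
  init       0.1757   0.04949
  Δ        -0.09072   0.06048
  eq        0.08498      0.11
  solve Keq expr → x = 0.03024; check Q = 19.71
Then change container volume by factor 1.5 (V_new/V_old).
Step 2:
                  X         G
  init      0.05665   0.07332
  Δ         0.00587 -0.003913
  eq        0.06252    0.0694
  solve Keq expr → x = -0.001957; check Q = 19.71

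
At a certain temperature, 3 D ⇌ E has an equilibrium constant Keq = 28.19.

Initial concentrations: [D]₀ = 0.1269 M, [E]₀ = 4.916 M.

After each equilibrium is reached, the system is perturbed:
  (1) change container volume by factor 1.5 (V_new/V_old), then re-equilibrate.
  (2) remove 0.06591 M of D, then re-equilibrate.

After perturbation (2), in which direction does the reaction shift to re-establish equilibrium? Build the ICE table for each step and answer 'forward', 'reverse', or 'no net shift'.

Q₀ = 2406 vs Keq = 28.19 ⇒ Q>K, reverse
Step 1:
                    D           E
  Initial      0.1269       4.916
  Change       0.4264     -0.1421
  Equil        0.5533       4.774
  solve Keq expr → x = -0.1421; check Q = 28.19
Then change container volume by factor 1.5 (V_new/V_old).
Step 2:
                    D           E
  Initial      0.3688       3.183
  Change       0.1126    -0.03752
  Equil        0.4814       3.145
  solve Keq expr → x = -0.03752; check Q = 28.19
Then remove 0.06591 M of D.
Step 3:
                    D           E
  Initial      0.4155       3.145
  Change      0.06481     -0.0216
  Equil        0.4803       3.123
  solve Keq expr → x = -0.0216; check Q = 28.19

Direction: reverse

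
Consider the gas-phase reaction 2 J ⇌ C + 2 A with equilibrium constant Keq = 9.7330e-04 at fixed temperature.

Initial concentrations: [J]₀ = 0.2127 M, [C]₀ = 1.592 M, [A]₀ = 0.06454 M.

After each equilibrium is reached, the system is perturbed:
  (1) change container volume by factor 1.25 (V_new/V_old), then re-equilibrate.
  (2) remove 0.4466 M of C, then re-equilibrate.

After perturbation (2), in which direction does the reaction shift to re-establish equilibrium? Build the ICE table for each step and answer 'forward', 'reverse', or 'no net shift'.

Direction: forward

Q₀ = 0.1466 vs Keq = 9.7330e-04 ⇒ Q>K, reverse
Step 1:
                  J         C         A
  I          0.2127     1.592   0.06454
  C         0.05779   -0.0289  -0.05779
  E          0.2705     1.563   0.00675
  solve Keq expr → x = -0.0289; check Q = 9.7330e-04
Then change container volume by factor 1.25 (V_new/V_old).
Step 2:
                  J         C         A
  I          0.2164      1.25    0.0054
  C       -6.1933e-04 3.0966e-04 6.1933e-04
  E          0.2158     1.251  0.006019
  solve Keq expr → x = 3.0966e-04; check Q = 9.7330e-04
Then remove 0.4466 M of C.
Step 3:
                  J         C         A
  I          0.2158    0.8042  0.006019
  C       -0.001434 7.1714e-04  0.001434
  E          0.2143    0.8049  0.007453
  solve Keq expr → x = 7.1714e-04; check Q = 9.7330e-04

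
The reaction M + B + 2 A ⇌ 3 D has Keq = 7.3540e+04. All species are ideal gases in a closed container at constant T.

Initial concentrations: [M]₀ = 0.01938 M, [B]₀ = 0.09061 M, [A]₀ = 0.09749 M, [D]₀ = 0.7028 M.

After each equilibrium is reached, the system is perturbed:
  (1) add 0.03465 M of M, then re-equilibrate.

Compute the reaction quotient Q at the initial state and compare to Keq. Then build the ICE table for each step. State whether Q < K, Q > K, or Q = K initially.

Q₀ = 2.0799e+04; Q < K (proceeds forward)

Q₀ = 2.0799e+04 vs Keq = 7.3540e+04 ⇒ Q<K, forward
Step 1:
                    M           B           A           D
  init        0.01938     0.09061     0.09749      0.7028
  Δ         -0.009073   -0.009073    -0.01815     0.02722
  eq          0.01031     0.08154     0.07934        0.73
  solve Keq expr → x = 0.009073; check Q = 7.3540e+04
Then add 0.03465 M of M.
Step 2:
                    M           B           A           D
  init        0.04496     0.08154     0.07934        0.73
  Δ          -0.01306    -0.01306    -0.02612     0.03917
  eq           0.0319     0.06848     0.05323      0.7692
  solve Keq expr → x = 0.01306; check Q = 7.3540e+04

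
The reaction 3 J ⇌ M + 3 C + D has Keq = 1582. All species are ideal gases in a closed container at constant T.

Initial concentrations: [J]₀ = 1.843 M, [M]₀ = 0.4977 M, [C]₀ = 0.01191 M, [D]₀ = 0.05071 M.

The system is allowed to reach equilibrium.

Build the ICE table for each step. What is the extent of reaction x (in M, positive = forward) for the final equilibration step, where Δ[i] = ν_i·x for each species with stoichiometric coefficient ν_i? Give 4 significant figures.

Q₀ = 6.8112e-09 vs Keq = 1582 ⇒ Q<K, forward
Step 1:
                    J           M           C           D
  init          1.843      0.4977     0.01191     0.05071
  Δ            -1.714      0.5712       1.714      0.5712
  eq           0.1293       1.069       1.726       0.622
  solve Keq expr → x = 0.5712; check Q = 1582

x = 0.5712 M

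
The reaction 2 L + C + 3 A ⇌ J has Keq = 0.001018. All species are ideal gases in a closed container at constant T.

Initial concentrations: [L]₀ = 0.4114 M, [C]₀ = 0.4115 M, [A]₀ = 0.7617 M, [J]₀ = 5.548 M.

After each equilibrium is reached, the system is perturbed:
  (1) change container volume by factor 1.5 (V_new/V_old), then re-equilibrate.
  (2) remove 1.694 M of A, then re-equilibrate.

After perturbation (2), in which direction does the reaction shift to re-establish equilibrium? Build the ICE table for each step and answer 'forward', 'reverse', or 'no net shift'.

Direction: reverse

Q₀ = 180.3 vs Keq = 0.001018 ⇒ Q>K, reverse
Step 1:
                  L         C         A         J
  init       0.4114    0.4115    0.7617     5.548
  Δ           3.114     1.557      4.67    -1.557
  eq          3.525     1.968     5.432     3.991
  solve Keq expr → x = -1.557; check Q = 0.001018
Then change container volume by factor 1.5 (V_new/V_old).
Step 2:
                  L         C         A         J
  init         2.35     1.312     3.621     2.661
  Δ          0.8746    0.4373     1.312   -0.4373
  eq          3.225      1.75     4.933     2.223
  solve Keq expr → x = -0.4373; check Q = 0.001018
Then remove 1.694 M of A.
Step 3:
                  L         C         A         J
  init        3.225      1.75     3.239     2.223
  Δ          0.5445    0.2723    0.8168   -0.2723
  eq          3.769     2.022     4.056     1.951
  solve Keq expr → x = -0.2723; check Q = 0.001018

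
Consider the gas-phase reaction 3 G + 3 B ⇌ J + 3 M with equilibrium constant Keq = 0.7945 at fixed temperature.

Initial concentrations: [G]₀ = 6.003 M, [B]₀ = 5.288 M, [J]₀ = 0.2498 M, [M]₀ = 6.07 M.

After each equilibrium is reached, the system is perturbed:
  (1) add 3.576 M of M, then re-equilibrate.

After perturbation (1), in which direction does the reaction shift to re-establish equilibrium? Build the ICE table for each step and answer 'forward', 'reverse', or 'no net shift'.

Direction: reverse

Q₀ = 0.001747 vs Keq = 0.7945 ⇒ Q<K, forward
Step 1:
                    G           B           J           M
  Initial       6.003       5.288      0.2498        6.07
  Change       -2.532      -2.532      0.8439       2.532
  Equil         3.471       2.756       1.094       8.602
  solve Keq expr → x = 0.8439; check Q = 0.7945
Then add 3.576 M of M.
Step 2:
                    G           B           J           M
  Initial       3.471       2.756       1.094       12.18
  Change       0.4341      0.4341     -0.1447     -0.4341
  Equil         3.905        3.19       0.949       11.74
  solve Keq expr → x = -0.1447; check Q = 0.7945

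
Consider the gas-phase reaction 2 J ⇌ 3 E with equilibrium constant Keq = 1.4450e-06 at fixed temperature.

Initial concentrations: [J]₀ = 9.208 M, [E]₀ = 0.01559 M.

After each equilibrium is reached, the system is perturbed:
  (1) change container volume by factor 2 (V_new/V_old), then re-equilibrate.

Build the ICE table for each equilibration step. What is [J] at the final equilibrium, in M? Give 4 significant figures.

Q₀ = 4.4690e-08 vs Keq = 1.4450e-06 ⇒ Q<K, forward
Step 1:
                    J           E
  I             9.208     0.01559
  C          -0.02266       0.034
  E             9.185     0.04959
  solve Keq expr → x = 0.01133; check Q = 1.4450e-06
Then change container volume by factor 2 (V_new/V_old).
Step 2:
                    J           E
  I             4.593     0.02479
  C         -0.004283    0.006425
  E             4.588     0.03122
  solve Keq expr → x = 0.002142; check Q = 1.4450e-06

[J]_eq = 4.588 M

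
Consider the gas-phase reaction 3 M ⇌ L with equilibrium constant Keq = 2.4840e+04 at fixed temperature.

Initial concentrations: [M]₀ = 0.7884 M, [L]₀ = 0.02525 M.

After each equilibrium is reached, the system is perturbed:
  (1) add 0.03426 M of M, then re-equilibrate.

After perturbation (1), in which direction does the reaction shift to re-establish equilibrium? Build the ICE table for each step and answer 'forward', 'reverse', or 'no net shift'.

Direction: forward

Q₀ = 0.05153 vs Keq = 2.4840e+04 ⇒ Q<K, forward
Step 1:
                   M          L
  init        0.7884    0.02525
  Δ           -0.766     0.2553
  eq         0.02244     0.2806
  solve Keq expr → x = 0.2553; check Q = 2.4840e+04
Then add 0.03426 M of M.
Step 2:
                   M          L
  init        0.0567     0.2806
  Δ         -0.03396    0.01132
  eq         0.02273     0.2919
  solve Keq expr → x = 0.01132; check Q = 2.4840e+04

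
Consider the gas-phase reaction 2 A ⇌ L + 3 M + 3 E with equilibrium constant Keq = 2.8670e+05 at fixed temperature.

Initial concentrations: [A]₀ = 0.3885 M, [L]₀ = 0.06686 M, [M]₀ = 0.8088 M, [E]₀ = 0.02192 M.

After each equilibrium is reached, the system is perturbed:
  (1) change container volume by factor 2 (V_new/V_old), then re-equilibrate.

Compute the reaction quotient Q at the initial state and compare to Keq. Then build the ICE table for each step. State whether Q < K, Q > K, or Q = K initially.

Q₀ = 2.4685e-06 vs Keq = 2.8670e+05 ⇒ Q<K, forward
Step 1:
                    A           L           M           E
  init         0.3885     0.06686      0.8088     0.02192
  Δ           -0.3878      0.1939      0.5817      0.5817
  eq       7.3319e-04      0.2607        1.39      0.6036
  solve Keq expr → x = 0.1939; check Q = 2.8670e+05
Then change container volume by factor 2 (V_new/V_old).
Step 2:
                    A           L           M           E
  init     3.6660e-04      0.1304      0.6952      0.3018
  Δ       -3.0154e-04  1.5077e-04  4.5232e-04  4.5232e-04
  eq       6.5052e-05      0.1305      0.6957      0.3022
  solve Keq expr → x = 1.5077e-04; check Q = 2.8670e+05

Q₀ = 2.4685e-06; Q < K (proceeds forward)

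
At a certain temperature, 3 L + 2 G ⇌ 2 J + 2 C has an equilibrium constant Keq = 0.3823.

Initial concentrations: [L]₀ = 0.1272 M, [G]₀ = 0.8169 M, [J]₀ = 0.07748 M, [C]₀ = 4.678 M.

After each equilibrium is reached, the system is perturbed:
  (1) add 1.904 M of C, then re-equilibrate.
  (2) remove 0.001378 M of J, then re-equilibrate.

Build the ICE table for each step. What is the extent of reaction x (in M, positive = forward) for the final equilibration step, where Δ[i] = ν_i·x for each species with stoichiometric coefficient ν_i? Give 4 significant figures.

x = 6.2517e-04 M

Q₀ = 95.65 vs Keq = 0.3823 ⇒ Q>K, reverse
Step 1:
                    L           G           J           C
  init         0.1272      0.8169     0.07748       4.678
  Δ           0.09736      0.0649     -0.0649     -0.0649
  eq           0.2246      0.8818     0.01258       4.613
  solve Keq expr → x = -0.03245; check Q = 0.3823
Then add 1.904 M of C.
Step 2:
                    L           G           J           C
  init         0.2246      0.8818     0.01258       6.517
  Δ          0.005003    0.003336   -0.003336   -0.003336
  eq           0.2296      0.8851    0.009241       6.514
  solve Keq expr → x = -0.001668; check Q = 0.3823
Then remove 0.001378 M of J.
Step 3:
                    L           G           J           C
  init         0.2296      0.8851    0.007863       6.514
  Δ         -0.001876    -0.00125     0.00125     0.00125
  eq           0.2277      0.8839    0.009113       6.515
  solve Keq expr → x = 6.2517e-04; check Q = 0.3823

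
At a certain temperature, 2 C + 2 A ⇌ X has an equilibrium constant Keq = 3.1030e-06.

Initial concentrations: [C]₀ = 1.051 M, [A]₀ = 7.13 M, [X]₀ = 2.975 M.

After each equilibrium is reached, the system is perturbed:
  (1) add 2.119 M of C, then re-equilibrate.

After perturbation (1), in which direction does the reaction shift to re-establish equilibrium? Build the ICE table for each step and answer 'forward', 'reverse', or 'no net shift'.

Q₀ = 0.05298 vs Keq = 3.1030e-06 ⇒ Q>K, reverse
Step 1:
                    C           A           X
  Initial       1.051        7.13       2.975
  Change        5.899       5.899       -2.95
  Equil          6.95       13.03     0.02544
  solve Keq expr → x = -2.95; check Q = 3.1030e-06
Then add 2.119 M of C.
Step 2:
                    C           A           X
  Initial       9.069       13.03     0.02544
  Change     -0.03464    -0.03464     0.01732
  Equil         9.034       12.99     0.04277
  solve Keq expr → x = 0.01732; check Q = 3.1030e-06

Direction: forward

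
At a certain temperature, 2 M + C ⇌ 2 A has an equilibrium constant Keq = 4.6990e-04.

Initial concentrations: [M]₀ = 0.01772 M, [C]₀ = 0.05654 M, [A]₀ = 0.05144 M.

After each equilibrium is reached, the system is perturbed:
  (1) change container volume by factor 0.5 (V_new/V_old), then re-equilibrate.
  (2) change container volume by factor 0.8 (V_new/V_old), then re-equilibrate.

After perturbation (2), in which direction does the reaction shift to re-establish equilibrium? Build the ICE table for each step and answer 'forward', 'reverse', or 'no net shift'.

Direction: forward

Q₀ = 149 vs Keq = 4.6990e-04 ⇒ Q>K, reverse
Step 1:
                    M           C           A
  init        0.01772     0.05654     0.05144
  Δ           0.05101     0.02551    -0.05101
  eq          0.06873     0.08205  4.2678e-04
  solve Keq expr → x = -0.02551; check Q = 4.6990e-04
Then change container volume by factor 0.5 (V_new/V_old).
Step 2:
                    M           C           A
  init         0.1375      0.1641  8.5355e-04
  Δ       -3.4984e-04 -1.7492e-04  3.4984e-04
  eq           0.1371      0.1639    0.001203
  solve Keq expr → x = 1.7492e-04; check Q = 4.6990e-04
Then change container volume by factor 0.8 (V_new/V_old).
Step 3:
                    M           C           A
  init         0.1714      0.2049    0.001504
  Δ       -1.7547e-04 -8.7735e-05  1.7547e-04
  eq           0.1712      0.2048     0.00168
  solve Keq expr → x = 8.7735e-05; check Q = 4.6990e-04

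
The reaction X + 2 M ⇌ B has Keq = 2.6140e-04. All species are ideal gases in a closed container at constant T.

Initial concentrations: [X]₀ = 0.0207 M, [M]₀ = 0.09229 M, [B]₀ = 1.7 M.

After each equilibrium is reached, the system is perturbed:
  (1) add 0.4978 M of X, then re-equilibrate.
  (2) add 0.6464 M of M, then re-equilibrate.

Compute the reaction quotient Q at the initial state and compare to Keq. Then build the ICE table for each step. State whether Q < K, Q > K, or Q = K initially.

Q₀ = 9642 vs Keq = 2.6140e-04 ⇒ Q>K, reverse
Step 1:
                    X           M           B
  I            0.0207     0.09229         1.7
  C             1.695       3.389      -1.695
  E             1.715       3.481    0.005434
  solve Keq expr → x = -1.695; check Q = 2.6140e-04
Then add 0.4978 M of X.
Step 2:
                    X           M           B
  I             2.213       3.481    0.005434
  C          -0.00156   -0.003119     0.00156
  E             2.212       3.478    0.006994
  solve Keq expr → x = 0.00156; check Q = 2.6140e-04
Then add 0.6464 M of M.
Step 3:
                    X           M           B
  I             2.212       4.125    0.006994
  C         -0.002802   -0.005604    0.002802
  E             2.209       4.119    0.009796
  solve Keq expr → x = 0.002802; check Q = 2.6140e-04

Q₀ = 9642; Q > K (proceeds reverse)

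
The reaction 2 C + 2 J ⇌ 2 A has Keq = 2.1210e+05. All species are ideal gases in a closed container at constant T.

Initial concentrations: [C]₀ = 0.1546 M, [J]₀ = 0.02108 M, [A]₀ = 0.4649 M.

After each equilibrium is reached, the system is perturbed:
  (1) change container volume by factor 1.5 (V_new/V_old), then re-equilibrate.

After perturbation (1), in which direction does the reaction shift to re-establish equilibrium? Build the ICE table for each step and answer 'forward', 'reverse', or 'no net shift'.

Q₀ = 2.0350e+04 vs Keq = 2.1210e+05 ⇒ Q<K, forward
Step 1:
                   C          J          A
  I           0.1546    0.02108     0.4649
  C          -0.0137    -0.0137     0.0137
  E           0.1409   0.007376     0.4786
  solve Keq expr → x = 0.006852; check Q = 2.1210e+05
Then change container volume by factor 1.5 (V_new/V_old).
Step 2:
                   C          J          A
  I          0.09393   0.004917     0.3191
  C         0.002237   0.002237  -0.002237
  E          0.09617   0.007154     0.3168
  solve Keq expr → x = -0.001118; check Q = 2.1210e+05

Direction: reverse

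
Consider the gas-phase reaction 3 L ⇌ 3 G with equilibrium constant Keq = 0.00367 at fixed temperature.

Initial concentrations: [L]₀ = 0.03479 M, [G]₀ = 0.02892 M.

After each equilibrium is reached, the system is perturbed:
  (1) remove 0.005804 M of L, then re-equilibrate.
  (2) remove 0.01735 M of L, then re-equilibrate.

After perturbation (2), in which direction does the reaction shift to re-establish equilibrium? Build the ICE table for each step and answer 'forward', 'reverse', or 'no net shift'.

Q₀ = 0.5744 vs Keq = 0.00367 ⇒ Q>K, reverse
Step 1:
                    L           G
  init        0.03479     0.02892
  Δ           0.02041    -0.02041
  eq           0.0552    0.008514
  solve Keq expr → x = -0.006802; check Q = 0.00367
Then remove 0.005804 M of L.
Step 2:
                    L           G
  init        0.04939    0.008514
  Δ        7.7562e-04 -7.7562e-04
  eq          0.05017    0.007738
  solve Keq expr → x = -2.5854e-04; check Q = 0.00367
Then remove 0.01735 M of L.
Step 3:
                    L           G
  init        0.03282    0.007738
  Δ          0.002319   -0.002319
  eq          0.03514     0.00542
  solve Keq expr → x = -7.7286e-04; check Q = 0.00367

Direction: reverse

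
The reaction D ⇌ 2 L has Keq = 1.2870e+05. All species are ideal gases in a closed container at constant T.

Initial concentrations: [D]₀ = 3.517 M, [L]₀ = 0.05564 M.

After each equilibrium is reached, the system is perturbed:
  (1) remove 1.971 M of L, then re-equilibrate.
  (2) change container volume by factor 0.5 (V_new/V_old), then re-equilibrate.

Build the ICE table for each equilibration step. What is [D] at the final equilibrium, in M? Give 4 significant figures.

[D]_eq = 8.1405e-04 M

Q₀ = 8.8024e-04 vs Keq = 1.2870e+05 ⇒ Q<K, forward
Step 1:
                   D          L
  I            3.517    0.05564
  C           -3.517      7.033
  E       3.9046e-04      7.089
  solve Keq expr → x = 3.517; check Q = 1.2870e+05
Then remove 1.971 M of L.
Step 2:
                   D          L
  I       3.9046e-04      5.118
  C       -1.8691e-04 3.7382e-04
  E       2.0355e-04      5.118
  solve Keq expr → x = 1.8691e-04; check Q = 1.2870e+05
Then change container volume by factor 0.5 (V_new/V_old).
Step 3:
                   D          L
  I       4.0709e-04      10.24
  C       4.0696e-04 -8.1392e-04
  E       8.1405e-04      10.24
  solve Keq expr → x = -4.0696e-04; check Q = 1.2870e+05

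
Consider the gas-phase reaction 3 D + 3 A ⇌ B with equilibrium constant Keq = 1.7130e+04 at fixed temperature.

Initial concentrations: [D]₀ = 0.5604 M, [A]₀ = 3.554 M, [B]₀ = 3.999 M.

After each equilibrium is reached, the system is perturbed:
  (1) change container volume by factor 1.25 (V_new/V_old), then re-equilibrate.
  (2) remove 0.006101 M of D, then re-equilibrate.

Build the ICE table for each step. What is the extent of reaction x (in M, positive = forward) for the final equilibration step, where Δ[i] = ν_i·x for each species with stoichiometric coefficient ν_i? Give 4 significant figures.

x = -0.002012 M

Q₀ = 0.5062 vs Keq = 1.7130e+04 ⇒ Q<K, forward
Step 1:
                   D          A          B
  I           0.5604      3.554      3.999
  C          -0.5397    -0.5397     0.1799
  E          0.02073      3.014      4.179
  solve Keq expr → x = 0.1799; check Q = 1.7130e+04
Then change container volume by factor 1.25 (V_new/V_old).
Step 2:
                   D          A          B
  I          0.01658      2.411      3.343
  C         0.007391   0.007391  -0.002464
  E          0.02397      2.419      3.341
  solve Keq expr → x = -0.002464; check Q = 1.7130e+04
Then remove 0.006101 M of D.
Step 3:
                   D          A          B
  I          0.01787      2.419      3.341
  C         0.006037   0.006037  -0.002012
  E          0.02391      2.425      3.339
  solve Keq expr → x = -0.002012; check Q = 1.7130e+04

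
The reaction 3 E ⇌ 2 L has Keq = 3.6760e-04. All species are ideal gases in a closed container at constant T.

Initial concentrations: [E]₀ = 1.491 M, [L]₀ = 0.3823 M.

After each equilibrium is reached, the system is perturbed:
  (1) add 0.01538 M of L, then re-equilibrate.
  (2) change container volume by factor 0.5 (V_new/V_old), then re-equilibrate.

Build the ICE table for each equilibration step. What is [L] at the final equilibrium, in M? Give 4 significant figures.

[L]_eq = 0.1505 M

Q₀ = 0.04409 vs Keq = 3.6760e-04 ⇒ Q>K, reverse
Step 1:
                   E          L
  Initial      1.491     0.3823
  Change      0.4931    -0.3287
  Equil        1.984    0.05358
  solve Keq expr → x = -0.1644; check Q = 3.6760e-04
Then add 0.01538 M of L.
Step 2:
                   E          L
  Initial      1.984    0.06896
  Change     0.02175    -0.0145
  Equil        2.006    0.05447
  solve Keq expr → x = -0.007248; check Q = 3.6760e-04
Then change container volume by factor 0.5 (V_new/V_old).
Step 3:
                   E          L
  Initial      4.012     0.1089
  Change    -0.06232    0.04155
  Equil        3.949     0.1505
  solve Keq expr → x = 0.02077; check Q = 3.6760e-04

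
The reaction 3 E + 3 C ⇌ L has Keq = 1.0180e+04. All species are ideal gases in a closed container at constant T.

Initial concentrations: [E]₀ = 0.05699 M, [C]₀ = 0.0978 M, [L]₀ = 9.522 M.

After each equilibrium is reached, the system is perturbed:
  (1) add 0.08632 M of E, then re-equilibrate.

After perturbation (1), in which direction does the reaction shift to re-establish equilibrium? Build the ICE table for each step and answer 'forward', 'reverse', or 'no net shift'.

Direction: forward

Q₀ = 5.4994e+07 vs Keq = 1.0180e+04 ⇒ Q>K, reverse
Step 1:
                   E          C          L
  init       0.05699     0.0978      9.522
  Δ           0.2356     0.2356   -0.07852
  eq          0.2926     0.3334      9.443
  solve Keq expr → x = -0.07852; check Q = 1.0180e+04
Then add 0.08632 M of E.
Step 2:
                   E          C          L
  init        0.3789     0.3334      9.443
  Δ         -0.04292   -0.04292    0.01431
  eq           0.336     0.2904      9.458
  solve Keq expr → x = 0.01431; check Q = 1.0180e+04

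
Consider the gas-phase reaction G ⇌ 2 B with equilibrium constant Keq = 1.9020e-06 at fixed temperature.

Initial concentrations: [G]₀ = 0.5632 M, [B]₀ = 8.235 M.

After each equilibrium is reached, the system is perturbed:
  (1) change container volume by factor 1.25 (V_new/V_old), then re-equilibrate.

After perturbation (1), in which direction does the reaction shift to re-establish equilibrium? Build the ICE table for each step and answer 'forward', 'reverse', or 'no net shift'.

Q₀ = 120.4 vs Keq = 1.9020e-06 ⇒ Q>K, reverse
Step 1:
                    G           B
  I            0.5632       8.235
  C             4.116      -8.232
  E             4.679    0.002983
  solve Keq expr → x = -4.116; check Q = 1.9020e-06
Then change container volume by factor 1.25 (V_new/V_old).
Step 2:
                    G           B
  I             3.743    0.002387
  C       -1.4083e-04  2.8165e-04
  E             3.743    0.002668
  solve Keq expr → x = 1.4083e-04; check Q = 1.9020e-06

Direction: forward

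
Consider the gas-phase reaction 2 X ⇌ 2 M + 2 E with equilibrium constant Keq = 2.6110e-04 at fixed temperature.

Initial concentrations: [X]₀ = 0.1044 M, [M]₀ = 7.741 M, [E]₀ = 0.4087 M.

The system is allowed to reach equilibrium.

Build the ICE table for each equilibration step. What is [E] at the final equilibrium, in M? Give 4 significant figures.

[E]_eq = 0.001128 M

Q₀ = 918.3 vs Keq = 2.6110e-04 ⇒ Q>K, reverse
Step 1:
                    X           M           E
  init         0.1044       7.741      0.4087
  Δ            0.4076     -0.4076     -0.4076
  eq            0.512       7.333    0.001128
  solve Keq expr → x = -0.2038; check Q = 2.6110e-04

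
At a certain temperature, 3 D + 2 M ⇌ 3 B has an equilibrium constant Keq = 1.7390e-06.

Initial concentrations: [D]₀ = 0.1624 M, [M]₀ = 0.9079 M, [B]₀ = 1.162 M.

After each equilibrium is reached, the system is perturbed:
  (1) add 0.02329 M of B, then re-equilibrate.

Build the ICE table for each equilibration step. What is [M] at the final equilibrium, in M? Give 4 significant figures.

Q₀ = 444.4 vs Keq = 1.7390e-06 ⇒ Q>K, reverse
Step 1:
                    D           M           B
  init         0.1624      0.9079       1.162
  Δ              1.14        0.76       -1.14
  eq            1.302       1.668     0.02203
  solve Keq expr → x = -0.38; check Q = 1.7390e-06
Then add 0.02329 M of B.
Step 2:
                    D           M           B
  init          1.302       1.668     0.04532
  Δ           0.02277     0.01518    -0.02277
  eq            1.325       1.683     0.02255
  solve Keq expr → x = -0.00759; check Q = 1.7390e-06

[M]_eq = 1.683 M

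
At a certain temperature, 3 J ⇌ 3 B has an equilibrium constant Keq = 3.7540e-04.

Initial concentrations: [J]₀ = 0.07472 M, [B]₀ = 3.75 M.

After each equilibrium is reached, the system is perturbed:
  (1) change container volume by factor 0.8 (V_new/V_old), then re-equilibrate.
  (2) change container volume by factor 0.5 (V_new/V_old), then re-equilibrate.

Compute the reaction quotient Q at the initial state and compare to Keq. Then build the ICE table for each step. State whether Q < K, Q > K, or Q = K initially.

Q₀ = 1.2641e+05 vs Keq = 3.7540e-04 ⇒ Q>K, reverse
Step 1:
                    J           B
  Initial     0.07472        3.75
  Change        3.493      -3.493
  Equil         3.567      0.2573
  solve Keq expr → x = -1.164; check Q = 3.7540e-04
Then change container volume by factor 0.8 (V_new/V_old).
Step 2:
                    J           B
  Initial       4.459      0.3217
  Change            0           0
  Equil         4.459      0.3217
  solve Keq expr → x = 0; check Q = 3.7540e-04
Then change container volume by factor 0.5 (V_new/V_old).
Step 3:
                    J           B
  Initial       8.918      0.6434
  Change            0           0
  Equil         8.918      0.6434
  solve Keq expr → x = 0; check Q = 3.7540e-04

Q₀ = 1.2641e+05; Q > K (proceeds reverse)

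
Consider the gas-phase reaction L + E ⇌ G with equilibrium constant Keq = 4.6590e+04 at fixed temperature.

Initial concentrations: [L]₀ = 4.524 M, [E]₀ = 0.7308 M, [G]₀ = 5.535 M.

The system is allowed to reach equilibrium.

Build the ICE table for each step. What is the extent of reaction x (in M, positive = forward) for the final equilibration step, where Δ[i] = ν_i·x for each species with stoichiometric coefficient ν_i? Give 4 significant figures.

Q₀ = 1.674 vs Keq = 4.6590e+04 ⇒ Q<K, forward
Step 1:
                  L         E         G
  I           4.524    0.7308     5.535
  C         -0.7308   -0.7308    0.7308
  E           3.793 3.5455e-05     6.266
  solve Keq expr → x = 0.7308; check Q = 4.6590e+04

x = 0.7308 M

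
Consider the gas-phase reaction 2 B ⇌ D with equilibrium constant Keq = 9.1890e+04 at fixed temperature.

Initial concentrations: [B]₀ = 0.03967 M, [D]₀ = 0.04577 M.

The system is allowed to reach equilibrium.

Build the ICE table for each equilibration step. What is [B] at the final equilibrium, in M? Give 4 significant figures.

[B]_eq = 8.4224e-04 M

Q₀ = 29.08 vs Keq = 9.1890e+04 ⇒ Q<K, forward
Step 1:
                  B         D
  I         0.03967   0.04577
  C        -0.03883   0.01941
  E       8.4224e-04   0.06518
  solve Keq expr → x = 0.01941; check Q = 9.1890e+04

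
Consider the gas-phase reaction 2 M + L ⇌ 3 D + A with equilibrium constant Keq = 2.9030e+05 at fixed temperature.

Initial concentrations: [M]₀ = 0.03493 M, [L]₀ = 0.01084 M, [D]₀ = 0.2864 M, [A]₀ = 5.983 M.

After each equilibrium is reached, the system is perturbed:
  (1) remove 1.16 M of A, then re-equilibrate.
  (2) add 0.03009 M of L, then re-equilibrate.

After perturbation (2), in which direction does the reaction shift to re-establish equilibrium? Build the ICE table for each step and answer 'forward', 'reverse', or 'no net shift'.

Direction: forward

Q₀ = 1.0627e+04 vs Keq = 2.9030e+05 ⇒ Q<K, forward
Step 1:
                   M          L          D          A
  I          0.03493    0.01084     0.2864      5.983
  C         -0.01752  -0.008759    0.02628   0.008759
  E          0.01741   0.002081     0.3127      5.992
  solve Keq expr → x = 0.008759; check Q = 2.9030e+05
Then remove 1.16 M of A.
Step 2:
                   M          L          D          A
  I          0.01741   0.002081     0.3127      4.832
  C       -5.5315e-04 -2.7657e-04 8.2972e-04 2.7657e-04
  E          0.01686   0.001805     0.3135      4.832
  solve Keq expr → x = 2.7657e-04; check Q = 2.9030e+05
Then add 0.03009 M of L.
Step 3:
                   M          L          D          A
  I          0.01686    0.03189     0.3135      4.832
  C         -0.01202  -0.006008    0.01802   0.006008
  E         0.004843    0.02589     0.3315      4.838
  solve Keq expr → x = 0.006008; check Q = 2.9030e+05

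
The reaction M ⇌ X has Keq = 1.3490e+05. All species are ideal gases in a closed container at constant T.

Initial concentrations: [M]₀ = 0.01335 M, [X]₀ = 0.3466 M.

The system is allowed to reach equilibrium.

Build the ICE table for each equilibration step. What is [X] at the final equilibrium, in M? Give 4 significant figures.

Q₀ = 25.96 vs Keq = 1.3490e+05 ⇒ Q<K, forward
Step 1:
                   M          X
  init       0.01335     0.3466
  Δ         -0.01335    0.01335
  eq      2.6683e-06     0.3599
  solve Keq expr → x = 0.01335; check Q = 1.3490e+05

[X]_eq = 0.3599 M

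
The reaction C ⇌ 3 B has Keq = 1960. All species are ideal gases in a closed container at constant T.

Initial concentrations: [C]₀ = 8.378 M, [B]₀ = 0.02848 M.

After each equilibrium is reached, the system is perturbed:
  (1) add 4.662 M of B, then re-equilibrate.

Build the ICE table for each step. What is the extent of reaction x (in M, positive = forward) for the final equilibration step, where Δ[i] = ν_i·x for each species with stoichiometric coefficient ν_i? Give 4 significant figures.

x = -0.9378 M

Q₀ = 2.7573e-06 vs Keq = 1960 ⇒ Q<K, forward
Step 1:
                  C         B
  I           8.378   0.02848
  C          -5.748     17.25
  E            2.63     17.27
  solve Keq expr → x = 5.748; check Q = 1960
Then add 4.662 M of B.
Step 2:
                  C         B
  I            2.63     21.94
  C          0.9378    -2.813
  E           3.567     19.12
  solve Keq expr → x = -0.9378; check Q = 1960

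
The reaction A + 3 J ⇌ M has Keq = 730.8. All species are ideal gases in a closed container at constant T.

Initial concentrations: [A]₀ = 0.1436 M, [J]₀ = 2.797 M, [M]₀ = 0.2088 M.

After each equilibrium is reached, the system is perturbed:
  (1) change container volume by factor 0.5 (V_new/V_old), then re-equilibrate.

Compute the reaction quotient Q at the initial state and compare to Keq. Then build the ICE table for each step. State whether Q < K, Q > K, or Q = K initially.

Q₀ = 0.06645; Q < K (proceeds forward)

Q₀ = 0.06645 vs Keq = 730.8 ⇒ Q<K, forward
Step 1:
                   A          J          M
  I           0.1436      2.797     0.2088
  C          -0.1436    -0.4307     0.1436
  E       3.6390e-05      2.366     0.3524
  solve Keq expr → x = 0.1436; check Q = 730.8
Then change container volume by factor 0.5 (V_new/V_old).
Step 2:
                   A          J          M
  I       7.2779e-05      4.733     0.7047
  C       -6.3680e-05 -1.9104e-04 6.3680e-05
  E       9.0993e-06      4.732     0.7048
  solve Keq expr → x = 6.3680e-05; check Q = 730.8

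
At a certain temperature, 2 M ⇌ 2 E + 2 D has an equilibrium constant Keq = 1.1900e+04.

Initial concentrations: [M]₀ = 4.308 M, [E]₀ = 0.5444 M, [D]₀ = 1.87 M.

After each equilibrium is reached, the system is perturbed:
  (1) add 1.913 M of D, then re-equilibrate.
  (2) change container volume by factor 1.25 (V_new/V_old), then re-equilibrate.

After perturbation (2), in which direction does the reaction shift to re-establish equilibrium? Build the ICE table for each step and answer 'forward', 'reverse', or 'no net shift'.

Direction: forward

Q₀ = 0.05584 vs Keq = 1.1900e+04 ⇒ Q<K, forward
Step 1:
                   M          E          D
  I            4.308     0.5444       1.87
  C           -4.058      4.058      4.058
  E           0.2501      4.602      5.928
  solve Keq expr → x = 2.029; check Q = 1.1900e+04
Then add 1.913 M of D.
Step 2:
                   M          E          D
  I           0.2501      4.602      7.841
  C          0.07249   -0.07249   -0.07249
  E           0.3226       4.53      7.768
  solve Keq expr → x = -0.03624; check Q = 1.1900e+04
Then change container volume by factor 1.25 (V_new/V_old).
Step 3:
                   M          E          D
  I           0.2581      3.624      6.215
  C         -0.04732    0.04732    0.04732
  E           0.2107      3.671      6.262
  solve Keq expr → x = 0.02366; check Q = 1.1900e+04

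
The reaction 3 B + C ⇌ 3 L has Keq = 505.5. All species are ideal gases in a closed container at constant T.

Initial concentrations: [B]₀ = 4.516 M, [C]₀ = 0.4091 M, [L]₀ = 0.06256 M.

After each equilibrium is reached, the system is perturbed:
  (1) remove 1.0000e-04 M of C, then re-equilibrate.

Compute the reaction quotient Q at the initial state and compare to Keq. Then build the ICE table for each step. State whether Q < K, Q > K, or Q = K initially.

Q₀ = 6.4983e-06 vs Keq = 505.5 ⇒ Q<K, forward
Step 1:
                   B          C          L
  I            4.516     0.4091    0.06256
  C           -1.227     -0.409      1.227
  E            3.289 1.1921e-04       1.29
  solve Keq expr → x = 0.409; check Q = 505.5
Then remove 1.0000e-04 M of C.
Step 2:
                   B          C          L
  I            3.289 1.9215e-05       1.29
  C       2.9965e-04 9.9884e-05 -2.9965e-04
  E            3.289 1.1910e-04      1.289
  solve Keq expr → x = -9.9884e-05; check Q = 505.5

Q₀ = 6.4983e-06; Q < K (proceeds forward)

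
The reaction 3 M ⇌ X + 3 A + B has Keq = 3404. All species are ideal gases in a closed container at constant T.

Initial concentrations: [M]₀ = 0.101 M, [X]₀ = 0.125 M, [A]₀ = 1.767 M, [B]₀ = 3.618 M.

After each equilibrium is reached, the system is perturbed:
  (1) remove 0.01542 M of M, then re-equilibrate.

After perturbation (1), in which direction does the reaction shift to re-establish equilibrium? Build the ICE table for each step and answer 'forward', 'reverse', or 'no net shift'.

Direction: reverse

Q₀ = 2422 vs Keq = 3404 ⇒ Q<K, forward
Step 1:
                   M          X          A          B
  Initial      0.101      0.125      1.767      3.618
  Change   -0.009558   0.003186   0.009558   0.003186
  Equil      0.09144     0.1282      1.777      3.621
  solve Keq expr → x = 0.003186; check Q = 3404
Then remove 0.01542 M of M.
Step 2:
                   M          X          A          B
  Initial    0.07602     0.1282      1.777      3.621
  Change      0.0136  -0.004533    -0.0136  -0.004533
  Equil      0.08962     0.1237      1.763      3.617
  solve Keq expr → x = -0.004533; check Q = 3404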